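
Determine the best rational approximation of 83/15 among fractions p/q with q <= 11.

Expand x = 83/15 as a continued fraction with the Euclidean algorithm:
  83 = 5*15 + 8, so a_0 = 5.
  15 = 1*8 + 7, so a_1 = 1.
  8 = 1*7 + 1, so a_2 = 1.
  7 = 7*1 + 0, so a_3 = 7.
so x = [5; 1, 1, 7].
Convergents (p_i = a_i*p_{i-1} + p_{i-2}, q_i = a_i*q_{i-1} + q_{i-2} with p_{-2}=0, p_{-1}=1, q_{-2}=1, q_{-1}=0), until the denominator exceeds 11:
  i=0: a_0=5, p_0 = 5*1 + 0 = 5, q_0 = 5*0 + 1 = 1.
  i=1: a_1=1, p_1 = 1*5 + 1 = 6, q_1 = 1*1 + 0 = 1.
  i=2: a_2=1, p_2 = 1*6 + 5 = 11, q_2 = 1*1 + 1 = 2.
  i=3: a_3=7, p_3 = 7*11 + 6 = 83, q_3 = 7*2 + 1 = 15.
q_3 = 15 > 11, so the last convergent with denominator <= 11 is p_2/q_2 = 11/2.
The closest fraction with denominator <= 11 is either p_2/q_2 or the intermediate fraction (k*p_2 + p_1)/(k*q_2 + q_1) with the largest k >= 1 whose denominator stays <= 11; these approach x as k grows, and every other convergent or intermediate fraction in range is farther away.
Largest k: floor((11 - q_1)/q_2) = floor((11 - 1)/2) = 5.
That gives (5*11 + 6)/(5*2 + 1) = 61/11.
Compare the errors: |x - 11/2| = |83*2 - 11*15|/(15*2) = 1/30, and |x - 61/11| = |83*11 - 61*15|/(15*11) = 2/165.
Cross-multiplying, 2*30 = 60 < 165 = 1*165, so 2/165 is smaller: the intermediate fraction 61/11 is closer to x than 11/2.

61/11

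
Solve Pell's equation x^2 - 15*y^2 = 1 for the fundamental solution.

First expand sqrt(15) as a continued fraction. With x_i = (sqrt(15) + m_i)/d_i and (m_0, d_0) = (0, 1): a_0 = floor(sqrt(15)) = 3, since 3^2 = 9 <= 15 < 16 = 4^2.
Iterate m_{i+1} = d_i*a_i - m_i, d_{i+1} = (15 - m_{i+1}^2)/d_i, a_{i+1} = floor((a_0 + m_{i+1})/d_{i+1}):
  m_1 = 1*3 - 0 = 3, d_1 = (15 - 3^2)/1 = 6/1 = 6, a_1 = floor((3 + 3)/6) = 1.
  m_2 = 6*1 - 3 = 3, d_2 = (15 - 3^2)/6 = 6/6 = 1, a_2 = floor((3 + 3)/1) = 6.
  m_3 = 1*6 - 3 = 3, d_3 = (15 - 3^2)/1 = 6/1 = 6: (m_3, d_3) = (m_1, d_1) = (3, 6), so from here the quotients repeat a_1, a_2; the period length is 2.
So sqrt(15) = [3; (1, 6)] with period length k = 2.
k is even, so the fundamental solution of x^2 - 15y^2 = 1 is (p_{k-1}, q_{k-1}) = (p_1, q_1); compute convergents through index 1.
Convergents (p_i = a_i*p_{i-1} + p_{i-2}, q_i = a_i*q_{i-1} + q_{i-2} with p_{-2}=0, p_{-1}=1, q_{-2}=1, q_{-1}=0):
  i=0: a_0=3, p_0 = 3*1 + 0 = 3, q_0 = 3*0 + 1 = 1.
  i=1: a_1=1, p_1 = 1*3 + 1 = 4, q_1 = 1*1 + 0 = 1.
Check: 4^2 - 15*1^2 = 16 - 15 = 1, so (x, y) = (4, 1) solves the equation, and by the theorem it is the least positive solution.

(x, y) = (4, 1)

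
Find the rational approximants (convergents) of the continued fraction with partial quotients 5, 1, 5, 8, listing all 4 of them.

5/1, 6/1, 35/6, 286/49

Using the convergent recurrence p_i = a_i*p_{i-1} + p_{i-2}, q_i = a_i*q_{i-1} + q_{i-2} with p_{-2}=0, p_{-1}=1, q_{-2}=1, q_{-1}=0:
  i=0: a_0=5, p_0 = 5*1 + 0 = 5, q_0 = 5*0 + 1 = 1.
  i=1: a_1=1, p_1 = 1*5 + 1 = 6, q_1 = 1*1 + 0 = 1.
  i=2: a_2=5, p_2 = 5*6 + 5 = 35, q_2 = 5*1 + 1 = 6.
  i=3: a_3=8, p_3 = 8*35 + 6 = 286, q_3 = 8*6 + 1 = 49.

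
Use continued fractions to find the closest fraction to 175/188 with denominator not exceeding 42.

Expand x = 175/188 as a continued fraction with the Euclidean algorithm:
  175 = 0*188 + 175, so a_0 = 0.
  188 = 1*175 + 13, so a_1 = 1.
  175 = 13*13 + 6, so a_2 = 13.
  13 = 2*6 + 1, so a_3 = 2.
  6 = 6*1 + 0, so a_4 = 6.
so x = [0; 1, 13, 2, 6].
Convergents (p_i = a_i*p_{i-1} + p_{i-2}, q_i = a_i*q_{i-1} + q_{i-2} with p_{-2}=0, p_{-1}=1, q_{-2}=1, q_{-1}=0), until the denominator exceeds 42:
  i=0: a_0=0, p_0 = 0*1 + 0 = 0, q_0 = 0*0 + 1 = 1.
  i=1: a_1=1, p_1 = 1*0 + 1 = 1, q_1 = 1*1 + 0 = 1.
  i=2: a_2=13, p_2 = 13*1 + 0 = 13, q_2 = 13*1 + 1 = 14.
  i=3: a_3=2, p_3 = 2*13 + 1 = 27, q_3 = 2*14 + 1 = 29.
  i=4: a_4=6, p_4 = 6*27 + 13 = 175, q_4 = 6*29 + 14 = 188.
q_4 = 188 > 42, so the last convergent with denominator <= 42 is p_3/q_3 = 27/29.
The closest fraction with denominator <= 42 is either p_3/q_3 or the intermediate fraction (k*p_3 + p_2)/(k*q_3 + q_2) with the largest k >= 1 whose denominator stays <= 42; these approach x as k grows, and every other convergent or intermediate fraction in range is farther away.
Largest k: floor((42 - q_2)/q_3) = floor((42 - 14)/29) = 0.
Since k = 0, no intermediate fraction beyond p_3/q_3 has denominator <= 42, so the convergent 27/29 is the closest (its error is |175*29 - 27*188|/(188*29) = 1/5452).

27/29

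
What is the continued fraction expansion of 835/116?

Run the Euclidean algorithm on 835 and 116; the successive quotients are the partial quotients a_0, a_1, ... (each step inverts the fractional part left over by the previous one):
  835 = 7*116 + 23, so a_0 = 7.
  116 = 5*23 + 1, so a_1 = 5.
  23 = 23*1 + 0, so a_2 = 23.
The remainder reaches 0 after 3 divisions, so the expansion has 3 partial quotients, read off in order.

[7; 5, 23]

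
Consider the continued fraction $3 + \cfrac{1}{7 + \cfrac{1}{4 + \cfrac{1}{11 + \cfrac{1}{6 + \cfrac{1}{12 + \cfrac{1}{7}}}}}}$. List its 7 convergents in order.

3/1, 22/7, 91/29, 1023/326, 6229/1985, 75771/24146, 536626/171007

Using the convergent recurrence p_i = a_i*p_{i-1} + p_{i-2}, q_i = a_i*q_{i-1} + q_{i-2} with p_{-2}=0, p_{-1}=1, q_{-2}=1, q_{-1}=0:
  i=0: a_0=3, p_0 = 3*1 + 0 = 3, q_0 = 3*0 + 1 = 1.
  i=1: a_1=7, p_1 = 7*3 + 1 = 22, q_1 = 7*1 + 0 = 7.
  i=2: a_2=4, p_2 = 4*22 + 3 = 91, q_2 = 4*7 + 1 = 29.
  i=3: a_3=11, p_3 = 11*91 + 22 = 1023, q_3 = 11*29 + 7 = 326.
  i=4: a_4=6, p_4 = 6*1023 + 91 = 6229, q_4 = 6*326 + 29 = 1985.
  i=5: a_5=12, p_5 = 12*6229 + 1023 = 75771, q_5 = 12*1985 + 326 = 24146.
  i=6: a_6=7, p_6 = 7*75771 + 6229 = 536626, q_6 = 7*24146 + 1985 = 171007.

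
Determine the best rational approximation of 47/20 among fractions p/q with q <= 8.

7/3

Expand x = 47/20 as a continued fraction with the Euclidean algorithm:
  47 = 2*20 + 7, so a_0 = 2.
  20 = 2*7 + 6, so a_1 = 2.
  7 = 1*6 + 1, so a_2 = 1.
  6 = 6*1 + 0, so a_3 = 6.
so x = [2; 2, 1, 6].
Convergents (p_i = a_i*p_{i-1} + p_{i-2}, q_i = a_i*q_{i-1} + q_{i-2} with p_{-2}=0, p_{-1}=1, q_{-2}=1, q_{-1}=0), until the denominator exceeds 8:
  i=0: a_0=2, p_0 = 2*1 + 0 = 2, q_0 = 2*0 + 1 = 1.
  i=1: a_1=2, p_1 = 2*2 + 1 = 5, q_1 = 2*1 + 0 = 2.
  i=2: a_2=1, p_2 = 1*5 + 2 = 7, q_2 = 1*2 + 1 = 3.
  i=3: a_3=6, p_3 = 6*7 + 5 = 47, q_3 = 6*3 + 2 = 20.
q_3 = 20 > 8, so the last convergent with denominator <= 8 is p_2/q_2 = 7/3.
The closest fraction with denominator <= 8 is either p_2/q_2 or the intermediate fraction (k*p_2 + p_1)/(k*q_2 + q_1) with the largest k >= 1 whose denominator stays <= 8; these approach x as k grows, and every other convergent or intermediate fraction in range is farther away.
Largest k: floor((8 - q_1)/q_2) = floor((8 - 2)/3) = 2.
That gives (2*7 + 5)/(2*3 + 2) = 19/8.
Compare the errors: |x - 7/3| = |47*3 - 7*20|/(20*3) = 1/60, and |x - 19/8| = |47*8 - 19*20|/(20*8) = 4/160.
Cross-multiplying, 1*160 = 160 < 240 = 4*60, so 1/60 is smaller: the convergent 7/3 is closer to x than 19/8.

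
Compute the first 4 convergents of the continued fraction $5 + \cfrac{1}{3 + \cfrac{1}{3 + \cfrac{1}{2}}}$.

5/1, 16/3, 53/10, 122/23

Using the convergent recurrence p_i = a_i*p_{i-1} + p_{i-2}, q_i = a_i*q_{i-1} + q_{i-2} with p_{-2}=0, p_{-1}=1, q_{-2}=1, q_{-1}=0:
  i=0: a_0=5, p_0 = 5*1 + 0 = 5, q_0 = 5*0 + 1 = 1.
  i=1: a_1=3, p_1 = 3*5 + 1 = 16, q_1 = 3*1 + 0 = 3.
  i=2: a_2=3, p_2 = 3*16 + 5 = 53, q_2 = 3*3 + 1 = 10.
  i=3: a_3=2, p_3 = 2*53 + 16 = 122, q_3 = 2*10 + 3 = 23.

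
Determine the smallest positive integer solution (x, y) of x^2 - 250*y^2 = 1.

First expand sqrt(250) as a continued fraction. With x_i = (sqrt(250) + m_i)/d_i and (m_0, d_0) = (0, 1): a_0 = floor(sqrt(250)) = 15, since 15^2 = 225 <= 250 < 256 = 16^2.
Iterate m_{i+1} = d_i*a_i - m_i, d_{i+1} = (250 - m_{i+1}^2)/d_i, a_{i+1} = floor((a_0 + m_{i+1})/d_{i+1}):
  m_1 = 1*15 - 0 = 15, d_1 = (250 - 15^2)/1 = 25/1 = 25, a_1 = floor((15 + 15)/25) = 1.
  m_2 = 25*1 - 15 = 10, d_2 = (250 - 10^2)/25 = 150/25 = 6, a_2 = floor((15 + 10)/6) = 4.
  m_3 = 6*4 - 10 = 14, d_3 = (250 - 14^2)/6 = 54/6 = 9, a_3 = floor((15 + 14)/9) = 3.
  m_4 = 9*3 - 14 = 13, d_4 = (250 - 13^2)/9 = 81/9 = 9, a_4 = floor((15 + 13)/9) = 3.
  m_5 = 9*3 - 13 = 14, d_5 = (250 - 14^2)/9 = 54/9 = 6, a_5 = floor((15 + 14)/6) = 4.
  m_6 = 6*4 - 14 = 10, d_6 = (250 - 10^2)/6 = 150/6 = 25, a_6 = floor((15 + 10)/25) = 1.
  m_7 = 25*1 - 10 = 15, d_7 = (250 - 15^2)/25 = 25/25 = 1, a_7 = floor((15 + 15)/1) = 30.
  m_8 = 1*30 - 15 = 15, d_8 = (250 - 15^2)/1 = 25/1 = 25: (m_8, d_8) = (m_1, d_1) = (15, 25), so from here the quotients repeat a_1, ..., a_7; the period length is 7.
So sqrt(250) = [15; (1, 4, 3, 3, 4, 1, 30)] with period length k = 7.
k is odd, so (p_{k-1}, q_{k-1}) only solves x^2 - 250y^2 = -1 and the fundamental solution of x^2 - 250y^2 = 1 is (p_{2k-1}, q_{2k-1}) = (p_13, q_13); compute convergents through index 13, running through the period twice.
Convergents (p_i = a_i*p_{i-1} + p_{i-2}, q_i = a_i*q_{i-1} + q_{i-2} with p_{-2}=0, p_{-1}=1, q_{-2}=1, q_{-1}=0):
  i=0: a_0=15, p_0 = 15*1 + 0 = 15, q_0 = 15*0 + 1 = 1.
  i=1: a_1=1, p_1 = 1*15 + 1 = 16, q_1 = 1*1 + 0 = 1.
  i=2: a_2=4, p_2 = 4*16 + 15 = 79, q_2 = 4*1 + 1 = 5.
  i=3: a_3=3, p_3 = 3*79 + 16 = 253, q_3 = 3*5 + 1 = 16.
  i=4: a_4=3, p_4 = 3*253 + 79 = 838, q_4 = 3*16 + 5 = 53.
  i=5: a_5=4, p_5 = 4*838 + 253 = 3605, q_5 = 4*53 + 16 = 228.
  i=6: a_6=1, p_6 = 1*3605 + 838 = 4443, q_6 = 1*228 + 53 = 281.
  i=7: a_7=30, p_7 = 30*4443 + 3605 = 136895, q_7 = 30*281 + 228 = 8658.
  i=8: a_8=1, p_8 = 1*136895 + 4443 = 141338, q_8 = 1*8658 + 281 = 8939.
  i=9: a_9=4, p_9 = 4*141338 + 136895 = 702247, q_9 = 4*8939 + 8658 = 44414.
  i=10: a_10=3, p_10 = 3*702247 + 141338 = 2248079, q_10 = 3*44414 + 8939 = 142181.
  i=11: a_11=3, p_11 = 3*2248079 + 702247 = 7446484, q_11 = 3*142181 + 44414 = 470957.
  i=12: a_12=4, p_12 = 4*7446484 + 2248079 = 32034015, q_12 = 4*470957 + 142181 = 2026009.
  i=13: a_13=1, p_13 = 1*32034015 + 7446484 = 39480499, q_13 = 1*2026009 + 470957 = 2496966.
Indeed p_6^2 - 250*q_6^2 = 19740249 - 19740250 = -1, not +1.
Check: 39480499^2 - 250*2496966^2 = 1558709801289001 - 1558709801289000 = 1, so (x, y) = (39480499, 2496966) solves the equation, and by the theorem it is the least positive solution.

(x, y) = (39480499, 2496966)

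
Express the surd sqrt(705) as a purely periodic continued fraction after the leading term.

[26; (1, 1, 4, 3, 10, 3, 4, 1, 1, 52)]

Write x_i = (sqrt(705) + m_i)/d_i with (m_0, d_0) = (0, 1). a_0 = floor(sqrt(705)) = 26, since 26^2 = 676 <= 705 < 729 = 27^2.
Iterate m_{i+1} = d_i*a_i - m_i, d_{i+1} = (705 - m_{i+1}^2)/d_i, a_{i+1} = floor((a_0 + m_{i+1})/d_{i+1}):
  m_1 = 1*26 - 0 = 26, d_1 = (705 - 26^2)/1 = 29/1 = 29, a_1 = floor((26 + 26)/29) = 1.
  m_2 = 29*1 - 26 = 3, d_2 = (705 - 3^2)/29 = 696/29 = 24, a_2 = floor((26 + 3)/24) = 1.
  m_3 = 24*1 - 3 = 21, d_3 = (705 - 21^2)/24 = 264/24 = 11, a_3 = floor((26 + 21)/11) = 4.
  m_4 = 11*4 - 21 = 23, d_4 = (705 - 23^2)/11 = 176/11 = 16, a_4 = floor((26 + 23)/16) = 3.
  m_5 = 16*3 - 23 = 25, d_5 = (705 - 25^2)/16 = 80/16 = 5, a_5 = floor((26 + 25)/5) = 10.
  m_6 = 5*10 - 25 = 25, d_6 = (705 - 25^2)/5 = 80/5 = 16, a_6 = floor((26 + 25)/16) = 3.
  m_7 = 16*3 - 25 = 23, d_7 = (705 - 23^2)/16 = 176/16 = 11, a_7 = floor((26 + 23)/11) = 4.
  m_8 = 11*4 - 23 = 21, d_8 = (705 - 21^2)/11 = 264/11 = 24, a_8 = floor((26 + 21)/24) = 1.
  m_9 = 24*1 - 21 = 3, d_9 = (705 - 3^2)/24 = 696/24 = 29, a_9 = floor((26 + 3)/29) = 1.
  m_10 = 29*1 - 3 = 26, d_10 = (705 - 26^2)/29 = 29/29 = 1, a_10 = floor((26 + 26)/1) = 52.
  m_11 = 1*52 - 26 = 26, d_11 = (705 - 26^2)/1 = 29/1 = 29: (m_11, d_11) = (m_1, d_1) = (26, 29), so from here the quotients repeat a_1, ..., a_10; the period length is 10.
Hence the expansion of sqrt(705) is a_0 = 26 followed by the repeating block 1, 1, 4, 3, 10, 3, 4, 1, 1, 52 (period 10).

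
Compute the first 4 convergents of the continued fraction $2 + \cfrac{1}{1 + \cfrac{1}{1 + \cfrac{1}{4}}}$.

Using the convergent recurrence p_i = a_i*p_{i-1} + p_{i-2}, q_i = a_i*q_{i-1} + q_{i-2} with p_{-2}=0, p_{-1}=1, q_{-2}=1, q_{-1}=0:
  i=0: a_0=2, p_0 = 2*1 + 0 = 2, q_0 = 2*0 + 1 = 1.
  i=1: a_1=1, p_1 = 1*2 + 1 = 3, q_1 = 1*1 + 0 = 1.
  i=2: a_2=1, p_2 = 1*3 + 2 = 5, q_2 = 1*1 + 1 = 2.
  i=3: a_3=4, p_3 = 4*5 + 3 = 23, q_3 = 4*2 + 1 = 9.

2/1, 3/1, 5/2, 23/9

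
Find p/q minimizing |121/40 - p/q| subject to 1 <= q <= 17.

3/1

Expand x = 121/40 as a continued fraction with the Euclidean algorithm:
  121 = 3*40 + 1, so a_0 = 3.
  40 = 40*1 + 0, so a_1 = 40.
so x = [3; 40].
Convergents (p_i = a_i*p_{i-1} + p_{i-2}, q_i = a_i*q_{i-1} + q_{i-2} with p_{-2}=0, p_{-1}=1, q_{-2}=1, q_{-1}=0), until the denominator exceeds 17:
  i=0: a_0=3, p_0 = 3*1 + 0 = 3, q_0 = 3*0 + 1 = 1.
  i=1: a_1=40, p_1 = 40*3 + 1 = 121, q_1 = 40*1 + 0 = 40.
q_1 = 40 > 17, so the last convergent with denominator <= 17 is p_0/q_0 = 3/1.
The closest fraction with denominator <= 17 is either p_0/q_0 or the intermediate fraction (k*p_0 + p_{-1})/(k*q_0 + q_{-1}) with the largest k >= 1 whose denominator stays <= 17; these approach x as k grows, and every other convergent or intermediate fraction in range is farther away.
Largest k: floor((17 - q_{-1})/q_0) = floor((17 - 0)/1) = 17 (using the seeds p_{-1} = 1, q_{-1} = 0).
That gives (17*3 + 1)/(17*1 + 0) = 52/17.
Compare the errors: |x - 3/1| = |121*1 - 3*40|/(40*1) = 1/40, and |x - 52/17| = |121*17 - 52*40|/(40*17) = 23/680.
Cross-multiplying, 1*680 = 680 < 920 = 23*40, so 1/40 is smaller: the convergent 3/1 is closer to x than 52/17.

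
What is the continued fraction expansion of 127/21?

[6; 21]

Run the Euclidean algorithm on 127 and 21; the successive quotients are the partial quotients a_0, a_1, ... (each step inverts the fractional part left over by the previous one):
  127 = 6*21 + 1, so a_0 = 6.
  21 = 21*1 + 0, so a_1 = 21.
The remainder reaches 0 after 2 divisions, so the expansion has 2 partial quotients, read off in order.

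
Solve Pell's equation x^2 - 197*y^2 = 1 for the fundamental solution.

(x, y) = (393, 28)

First expand sqrt(197) as a continued fraction. With x_i = (sqrt(197) + m_i)/d_i and (m_0, d_0) = (0, 1): a_0 = floor(sqrt(197)) = 14, since 14^2 = 196 <= 197 < 225 = 15^2.
Iterate m_{i+1} = d_i*a_i - m_i, d_{i+1} = (197 - m_{i+1}^2)/d_i, a_{i+1} = floor((a_0 + m_{i+1})/d_{i+1}):
  m_1 = 1*14 - 0 = 14, d_1 = (197 - 14^2)/1 = 1/1 = 1, a_1 = floor((14 + 14)/1) = 28.
  m_2 = 1*28 - 14 = 14, d_2 = (197 - 14^2)/1 = 1/1 = 1: (m_2, d_2) = (m_1, d_1) = (14, 1), so from here the quotient a_1 repeats; the period length is 1.
So sqrt(197) = [14; (28)] with period length k = 1.
k is odd, so (p_{k-1}, q_{k-1}) only solves x^2 - 197y^2 = -1 and the fundamental solution of x^2 - 197y^2 = 1 is (p_{2k-1}, q_{2k-1}) = (p_1, q_1); compute convergents through index 1, running through the period twice.
Convergents (p_i = a_i*p_{i-1} + p_{i-2}, q_i = a_i*q_{i-1} + q_{i-2} with p_{-2}=0, p_{-1}=1, q_{-2}=1, q_{-1}=0):
  i=0: a_0=14, p_0 = 14*1 + 0 = 14, q_0 = 14*0 + 1 = 1.
  i=1: a_1=28, p_1 = 28*14 + 1 = 393, q_1 = 28*1 + 0 = 28.
Indeed p_0^2 - 197*q_0^2 = 196 - 197 = -1, not +1.
Check: 393^2 - 197*28^2 = 154449 - 154448 = 1, so (x, y) = (393, 28) solves the equation, and by the theorem it is the least positive solution.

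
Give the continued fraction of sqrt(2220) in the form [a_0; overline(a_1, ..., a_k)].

Write x_i = (sqrt(2220) + m_i)/d_i with (m_0, d_0) = (0, 1). a_0 = floor(sqrt(2220)) = 47, since 47^2 = 2209 <= 2220 < 2304 = 48^2.
Iterate m_{i+1} = d_i*a_i - m_i, d_{i+1} = (2220 - m_{i+1}^2)/d_i, a_{i+1} = floor((a_0 + m_{i+1})/d_{i+1}):
  m_1 = 1*47 - 0 = 47, d_1 = (2220 - 47^2)/1 = 11/1 = 11, a_1 = floor((47 + 47)/11) = 8.
  m_2 = 11*8 - 47 = 41, d_2 = (2220 - 41^2)/11 = 539/11 = 49, a_2 = floor((47 + 41)/49) = 1.
  m_3 = 49*1 - 41 = 8, d_3 = (2220 - 8^2)/49 = 2156/49 = 44, a_3 = floor((47 + 8)/44) = 1.
  m_4 = 44*1 - 8 = 36, d_4 = (2220 - 36^2)/44 = 924/44 = 21, a_4 = floor((47 + 36)/21) = 3.
  m_5 = 21*3 - 36 = 27, d_5 = (2220 - 27^2)/21 = 1491/21 = 71, a_5 = floor((47 + 27)/71) = 1.
  m_6 = 71*1 - 27 = 44, d_6 = (2220 - 44^2)/71 = 284/71 = 4, a_6 = floor((47 + 44)/4) = 22.
  m_7 = 4*22 - 44 = 44, d_7 = (2220 - 44^2)/4 = 284/4 = 71, a_7 = floor((47 + 44)/71) = 1.
  m_8 = 71*1 - 44 = 27, d_8 = (2220 - 27^2)/71 = 1491/71 = 21, a_8 = floor((47 + 27)/21) = 3.
  m_9 = 21*3 - 27 = 36, d_9 = (2220 - 36^2)/21 = 924/21 = 44, a_9 = floor((47 + 36)/44) = 1.
  m_10 = 44*1 - 36 = 8, d_10 = (2220 - 8^2)/44 = 2156/44 = 49, a_10 = floor((47 + 8)/49) = 1.
  m_11 = 49*1 - 8 = 41, d_11 = (2220 - 41^2)/49 = 539/49 = 11, a_11 = floor((47 + 41)/11) = 8.
  m_12 = 11*8 - 41 = 47, d_12 = (2220 - 47^2)/11 = 11/11 = 1, a_12 = floor((47 + 47)/1) = 94.
  m_13 = 1*94 - 47 = 47, d_13 = (2220 - 47^2)/1 = 11/1 = 11: (m_13, d_13) = (m_1, d_1) = (47, 11), so from here the quotients repeat a_1, ..., a_12; the period length is 12.
Hence the expansion of sqrt(2220) is a_0 = 47 followed by the repeating block 8, 1, 1, 3, 1, 22, 1, 3, 1, 1, 8, 94 (period 12).

[47; overline(8, 1, 1, 3, 1, 22, 1, 3, 1, 1, 8, 94)]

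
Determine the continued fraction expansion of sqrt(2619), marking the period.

Write x_i = (sqrt(2619) + m_i)/d_i with (m_0, d_0) = (0, 1). a_0 = floor(sqrt(2619)) = 51, since 51^2 = 2601 <= 2619 < 2704 = 52^2.
Iterate m_{i+1} = d_i*a_i - m_i, d_{i+1} = (2619 - m_{i+1}^2)/d_i, a_{i+1} = floor((a_0 + m_{i+1})/d_{i+1}):
  m_1 = 1*51 - 0 = 51, d_1 = (2619 - 51^2)/1 = 18/1 = 18, a_1 = floor((51 + 51)/18) = 5.
  m_2 = 18*5 - 51 = 39, d_2 = (2619 - 39^2)/18 = 1098/18 = 61, a_2 = floor((51 + 39)/61) = 1.
  m_3 = 61*1 - 39 = 22, d_3 = (2619 - 22^2)/61 = 2135/61 = 35, a_3 = floor((51 + 22)/35) = 2.
  m_4 = 35*2 - 22 = 48, d_4 = (2619 - 48^2)/35 = 315/35 = 9, a_4 = floor((51 + 48)/9) = 11.
  m_5 = 9*11 - 48 = 51, d_5 = (2619 - 51^2)/9 = 18/9 = 2, a_5 = floor((51 + 51)/2) = 51.
  m_6 = 2*51 - 51 = 51, d_6 = (2619 - 51^2)/2 = 18/2 = 9, a_6 = floor((51 + 51)/9) = 11.
  m_7 = 9*11 - 51 = 48, d_7 = (2619 - 48^2)/9 = 315/9 = 35, a_7 = floor((51 + 48)/35) = 2.
  m_8 = 35*2 - 48 = 22, d_8 = (2619 - 22^2)/35 = 2135/35 = 61, a_8 = floor((51 + 22)/61) = 1.
  m_9 = 61*1 - 22 = 39, d_9 = (2619 - 39^2)/61 = 1098/61 = 18, a_9 = floor((51 + 39)/18) = 5.
  m_10 = 18*5 - 39 = 51, d_10 = (2619 - 51^2)/18 = 18/18 = 1, a_10 = floor((51 + 51)/1) = 102.
  m_11 = 1*102 - 51 = 51, d_11 = (2619 - 51^2)/1 = 18/1 = 18: (m_11, d_11) = (m_1, d_1) = (51, 18), so from here the quotients repeat a_1, ..., a_10; the period length is 10.
Hence the expansion of sqrt(2619) is a_0 = 51 followed by the repeating block 5, 1, 2, 11, 51, 11, 2, 1, 5, 102 (period 10).

[51; (5, 1, 2, 11, 51, 11, 2, 1, 5, 102)]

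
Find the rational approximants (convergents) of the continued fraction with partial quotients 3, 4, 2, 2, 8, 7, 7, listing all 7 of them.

Using the convergent recurrence p_i = a_i*p_{i-1} + p_{i-2}, q_i = a_i*q_{i-1} + q_{i-2} with p_{-2}=0, p_{-1}=1, q_{-2}=1, q_{-1}=0:
  i=0: a_0=3, p_0 = 3*1 + 0 = 3, q_0 = 3*0 + 1 = 1.
  i=1: a_1=4, p_1 = 4*3 + 1 = 13, q_1 = 4*1 + 0 = 4.
  i=2: a_2=2, p_2 = 2*13 + 3 = 29, q_2 = 2*4 + 1 = 9.
  i=3: a_3=2, p_3 = 2*29 + 13 = 71, q_3 = 2*9 + 4 = 22.
  i=4: a_4=8, p_4 = 8*71 + 29 = 597, q_4 = 8*22 + 9 = 185.
  i=5: a_5=7, p_5 = 7*597 + 71 = 4250, q_5 = 7*185 + 22 = 1317.
  i=6: a_6=7, p_6 = 7*4250 + 597 = 30347, q_6 = 7*1317 + 185 = 9404.

3/1, 13/4, 29/9, 71/22, 597/185, 4250/1317, 30347/9404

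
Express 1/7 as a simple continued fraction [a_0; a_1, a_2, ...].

Run the Euclidean algorithm on 1 and 7; the successive quotients are the partial quotients a_0, a_1, ... (each step inverts the fractional part left over by the previous one):
  1 = 0*7 + 1, so a_0 = 0.
  7 = 7*1 + 0, so a_1 = 7.
The remainder reaches 0 after 2 divisions, so the expansion has 2 partial quotients, read off in order.

[0; 7]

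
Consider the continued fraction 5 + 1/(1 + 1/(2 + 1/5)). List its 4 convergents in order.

5/1, 6/1, 17/3, 91/16

Using the convergent recurrence p_i = a_i*p_{i-1} + p_{i-2}, q_i = a_i*q_{i-1} + q_{i-2} with p_{-2}=0, p_{-1}=1, q_{-2}=1, q_{-1}=0:
  i=0: a_0=5, p_0 = 5*1 + 0 = 5, q_0 = 5*0 + 1 = 1.
  i=1: a_1=1, p_1 = 1*5 + 1 = 6, q_1 = 1*1 + 0 = 1.
  i=2: a_2=2, p_2 = 2*6 + 5 = 17, q_2 = 2*1 + 1 = 3.
  i=3: a_3=5, p_3 = 5*17 + 6 = 91, q_3 = 5*3 + 1 = 16.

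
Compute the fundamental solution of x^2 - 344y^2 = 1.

First expand sqrt(344) as a continued fraction. With x_i = (sqrt(344) + m_i)/d_i and (m_0, d_0) = (0, 1): a_0 = floor(sqrt(344)) = 18, since 18^2 = 324 <= 344 < 361 = 19^2.
Iterate m_{i+1} = d_i*a_i - m_i, d_{i+1} = (344 - m_{i+1}^2)/d_i, a_{i+1} = floor((a_0 + m_{i+1})/d_{i+1}):
  m_1 = 1*18 - 0 = 18, d_1 = (344 - 18^2)/1 = 20/1 = 20, a_1 = floor((18 + 18)/20) = 1.
  m_2 = 20*1 - 18 = 2, d_2 = (344 - 2^2)/20 = 340/20 = 17, a_2 = floor((18 + 2)/17) = 1.
  m_3 = 17*1 - 2 = 15, d_3 = (344 - 15^2)/17 = 119/17 = 7, a_3 = floor((18 + 15)/7) = 4.
  m_4 = 7*4 - 15 = 13, d_4 = (344 - 13^2)/7 = 175/7 = 25, a_4 = floor((18 + 13)/25) = 1.
  m_5 = 25*1 - 13 = 12, d_5 = (344 - 12^2)/25 = 200/25 = 8, a_5 = floor((18 + 12)/8) = 3.
  m_6 = 8*3 - 12 = 12, d_6 = (344 - 12^2)/8 = 200/8 = 25, a_6 = floor((18 + 12)/25) = 1.
  m_7 = 25*1 - 12 = 13, d_7 = (344 - 13^2)/25 = 175/25 = 7, a_7 = floor((18 + 13)/7) = 4.
  m_8 = 7*4 - 13 = 15, d_8 = (344 - 15^2)/7 = 119/7 = 17, a_8 = floor((18 + 15)/17) = 1.
  m_9 = 17*1 - 15 = 2, d_9 = (344 - 2^2)/17 = 340/17 = 20, a_9 = floor((18 + 2)/20) = 1.
  m_10 = 20*1 - 2 = 18, d_10 = (344 - 18^2)/20 = 20/20 = 1, a_10 = floor((18 + 18)/1) = 36.
  m_11 = 1*36 - 18 = 18, d_11 = (344 - 18^2)/1 = 20/1 = 20: (m_11, d_11) = (m_1, d_1) = (18, 20), so from here the quotients repeat a_1, ..., a_10; the period length is 10.
So sqrt(344) = [18; (1, 1, 4, 1, 3, 1, 4, 1, 1, 36)] with period length k = 10.
k is even, so the fundamental solution of x^2 - 344y^2 = 1 is (p_{k-1}, q_{k-1}) = (p_9, q_9); compute convergents through index 9.
Convergents (p_i = a_i*p_{i-1} + p_{i-2}, q_i = a_i*q_{i-1} + q_{i-2} with p_{-2}=0, p_{-1}=1, q_{-2}=1, q_{-1}=0):
  i=0: a_0=18, p_0 = 18*1 + 0 = 18, q_0 = 18*0 + 1 = 1.
  i=1: a_1=1, p_1 = 1*18 + 1 = 19, q_1 = 1*1 + 0 = 1.
  i=2: a_2=1, p_2 = 1*19 + 18 = 37, q_2 = 1*1 + 1 = 2.
  i=3: a_3=4, p_3 = 4*37 + 19 = 167, q_3 = 4*2 + 1 = 9.
  i=4: a_4=1, p_4 = 1*167 + 37 = 204, q_4 = 1*9 + 2 = 11.
  i=5: a_5=3, p_5 = 3*204 + 167 = 779, q_5 = 3*11 + 9 = 42.
  i=6: a_6=1, p_6 = 1*779 + 204 = 983, q_6 = 1*42 + 11 = 53.
  i=7: a_7=4, p_7 = 4*983 + 779 = 4711, q_7 = 4*53 + 42 = 254.
  i=8: a_8=1, p_8 = 1*4711 + 983 = 5694, q_8 = 1*254 + 53 = 307.
  i=9: a_9=1, p_9 = 1*5694 + 4711 = 10405, q_9 = 1*307 + 254 = 561.
Check: 10405^2 - 344*561^2 = 108264025 - 108264024 = 1, so (x, y) = (10405, 561) solves the equation, and by the theorem it is the least positive solution.

(x, y) = (10405, 561)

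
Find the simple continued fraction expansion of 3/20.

[0; 6, 1, 2]

Run the Euclidean algorithm on 3 and 20; the successive quotients are the partial quotients a_0, a_1, ... (each step inverts the fractional part left over by the previous one):
  3 = 0*20 + 3, so a_0 = 0.
  20 = 6*3 + 2, so a_1 = 6.
  3 = 1*2 + 1, so a_2 = 1.
  2 = 2*1 + 0, so a_3 = 2.
The remainder reaches 0 after 4 divisions, so the expansion has 4 partial quotients, read off in order.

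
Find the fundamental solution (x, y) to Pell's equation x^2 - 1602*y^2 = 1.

(x, y) = (1601, 40)

First expand sqrt(1602) as a continued fraction. With x_i = (sqrt(1602) + m_i)/d_i and (m_0, d_0) = (0, 1): a_0 = floor(sqrt(1602)) = 40, since 40^2 = 1600 <= 1602 < 1681 = 41^2.
Iterate m_{i+1} = d_i*a_i - m_i, d_{i+1} = (1602 - m_{i+1}^2)/d_i, a_{i+1} = floor((a_0 + m_{i+1})/d_{i+1}):
  m_1 = 1*40 - 0 = 40, d_1 = (1602 - 40^2)/1 = 2/1 = 2, a_1 = floor((40 + 40)/2) = 40.
  m_2 = 2*40 - 40 = 40, d_2 = (1602 - 40^2)/2 = 2/2 = 1, a_2 = floor((40 + 40)/1) = 80.
  m_3 = 1*80 - 40 = 40, d_3 = (1602 - 40^2)/1 = 2/1 = 2: (m_3, d_3) = (m_1, d_1) = (40, 2), so from here the quotients repeat a_1, a_2; the period length is 2.
So sqrt(1602) = [40; (40, 80)] with period length k = 2.
k is even, so the fundamental solution of x^2 - 1602y^2 = 1 is (p_{k-1}, q_{k-1}) = (p_1, q_1); compute convergents through index 1.
Convergents (p_i = a_i*p_{i-1} + p_{i-2}, q_i = a_i*q_{i-1} + q_{i-2} with p_{-2}=0, p_{-1}=1, q_{-2}=1, q_{-1}=0):
  i=0: a_0=40, p_0 = 40*1 + 0 = 40, q_0 = 40*0 + 1 = 1.
  i=1: a_1=40, p_1 = 40*40 + 1 = 1601, q_1 = 40*1 + 0 = 40.
Check: 1601^2 - 1602*40^2 = 2563201 - 2563200 = 1, so (x, y) = (1601, 40) solves the equation, and by the theorem it is the least positive solution.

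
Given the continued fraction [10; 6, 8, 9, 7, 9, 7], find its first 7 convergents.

10/1, 61/6, 498/49, 4543/447, 32299/3178, 295234/29049, 2098937/206521

Using the convergent recurrence p_i = a_i*p_{i-1} + p_{i-2}, q_i = a_i*q_{i-1} + q_{i-2} with p_{-2}=0, p_{-1}=1, q_{-2}=1, q_{-1}=0:
  i=0: a_0=10, p_0 = 10*1 + 0 = 10, q_0 = 10*0 + 1 = 1.
  i=1: a_1=6, p_1 = 6*10 + 1 = 61, q_1 = 6*1 + 0 = 6.
  i=2: a_2=8, p_2 = 8*61 + 10 = 498, q_2 = 8*6 + 1 = 49.
  i=3: a_3=9, p_3 = 9*498 + 61 = 4543, q_3 = 9*49 + 6 = 447.
  i=4: a_4=7, p_4 = 7*4543 + 498 = 32299, q_4 = 7*447 + 49 = 3178.
  i=5: a_5=9, p_5 = 9*32299 + 4543 = 295234, q_5 = 9*3178 + 447 = 29049.
  i=6: a_6=7, p_6 = 7*295234 + 32299 = 2098937, q_6 = 7*29049 + 3178 = 206521.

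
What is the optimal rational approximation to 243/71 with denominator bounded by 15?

Expand x = 243/71 as a continued fraction with the Euclidean algorithm:
  243 = 3*71 + 30, so a_0 = 3.
  71 = 2*30 + 11, so a_1 = 2.
  30 = 2*11 + 8, so a_2 = 2.
  11 = 1*8 + 3, so a_3 = 1.
  8 = 2*3 + 2, so a_4 = 2.
  3 = 1*2 + 1, so a_5 = 1.
  2 = 2*1 + 0, so a_6 = 2.
so x = [3; 2, 2, 1, 2, 1, 2].
Convergents (p_i = a_i*p_{i-1} + p_{i-2}, q_i = a_i*q_{i-1} + q_{i-2} with p_{-2}=0, p_{-1}=1, q_{-2}=1, q_{-1}=0), until the denominator exceeds 15:
  i=0: a_0=3, p_0 = 3*1 + 0 = 3, q_0 = 3*0 + 1 = 1.
  i=1: a_1=2, p_1 = 2*3 + 1 = 7, q_1 = 2*1 + 0 = 2.
  i=2: a_2=2, p_2 = 2*7 + 3 = 17, q_2 = 2*2 + 1 = 5.
  i=3: a_3=1, p_3 = 1*17 + 7 = 24, q_3 = 1*5 + 2 = 7.
  i=4: a_4=2, p_4 = 2*24 + 17 = 65, q_4 = 2*7 + 5 = 19.
q_4 = 19 > 15, so the last convergent with denominator <= 15 is p_3/q_3 = 24/7.
The closest fraction with denominator <= 15 is either p_3/q_3 or the intermediate fraction (k*p_3 + p_2)/(k*q_3 + q_2) with the largest k >= 1 whose denominator stays <= 15; these approach x as k grows, and every other convergent or intermediate fraction in range is farther away.
Largest k: floor((15 - q_2)/q_3) = floor((15 - 5)/7) = 1.
That gives (1*24 + 17)/(1*7 + 5) = 41/12.
Compare the errors: |x - 24/7| = |243*7 - 24*71|/(71*7) = 3/497, and |x - 41/12| = |243*12 - 41*71|/(71*12) = 5/852.
Cross-multiplying, 5*497 = 2485 < 2556 = 3*852, so 5/852 is smaller: the intermediate fraction 41/12 is closer to x than 24/7.

41/12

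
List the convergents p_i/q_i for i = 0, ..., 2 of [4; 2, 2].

Using the convergent recurrence p_i = a_i*p_{i-1} + p_{i-2}, q_i = a_i*q_{i-1} + q_{i-2} with p_{-2}=0, p_{-1}=1, q_{-2}=1, q_{-1}=0:
  i=0: a_0=4, p_0 = 4*1 + 0 = 4, q_0 = 4*0 + 1 = 1.
  i=1: a_1=2, p_1 = 2*4 + 1 = 9, q_1 = 2*1 + 0 = 2.
  i=2: a_2=2, p_2 = 2*9 + 4 = 22, q_2 = 2*2 + 1 = 5.

4/1, 9/2, 22/5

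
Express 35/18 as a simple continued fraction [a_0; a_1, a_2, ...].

[1; 1, 17]

Run the Euclidean algorithm on 35 and 18; the successive quotients are the partial quotients a_0, a_1, ... (each step inverts the fractional part left over by the previous one):
  35 = 1*18 + 17, so a_0 = 1.
  18 = 1*17 + 1, so a_1 = 1.
  17 = 17*1 + 0, so a_2 = 17.
The remainder reaches 0 after 3 divisions, so the expansion has 3 partial quotients, read off in order.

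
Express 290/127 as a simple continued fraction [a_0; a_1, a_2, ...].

Run the Euclidean algorithm on 290 and 127; the successive quotients are the partial quotients a_0, a_1, ... (each step inverts the fractional part left over by the previous one):
  290 = 2*127 + 36, so a_0 = 2.
  127 = 3*36 + 19, so a_1 = 3.
  36 = 1*19 + 17, so a_2 = 1.
  19 = 1*17 + 2, so a_3 = 1.
  17 = 8*2 + 1, so a_4 = 8.
  2 = 2*1 + 0, so a_5 = 2.
The remainder reaches 0 after 6 divisions, so the expansion has 6 partial quotients, read off in order.

[2; 3, 1, 1, 8, 2]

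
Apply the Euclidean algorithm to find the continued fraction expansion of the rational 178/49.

[3; 1, 1, 1, 2, 1, 1, 2]

Run the Euclidean algorithm on 178 and 49; the successive quotients are the partial quotients a_0, a_1, ... (each step inverts the fractional part left over by the previous one):
  178 = 3*49 + 31, so a_0 = 3.
  49 = 1*31 + 18, so a_1 = 1.
  31 = 1*18 + 13, so a_2 = 1.
  18 = 1*13 + 5, so a_3 = 1.
  13 = 2*5 + 3, so a_4 = 2.
  5 = 1*3 + 2, so a_5 = 1.
  3 = 1*2 + 1, so a_6 = 1.
  2 = 2*1 + 0, so a_7 = 2.
The remainder reaches 0 after 8 divisions, so the expansion has 8 partial quotients, read off in order.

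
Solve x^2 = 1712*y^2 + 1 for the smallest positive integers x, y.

First expand sqrt(1712) as a continued fraction. With x_i = (sqrt(1712) + m_i)/d_i and (m_0, d_0) = (0, 1): a_0 = floor(sqrt(1712)) = 41, since 41^2 = 1681 <= 1712 < 1764 = 42^2.
Iterate m_{i+1} = d_i*a_i - m_i, d_{i+1} = (1712 - m_{i+1}^2)/d_i, a_{i+1} = floor((a_0 + m_{i+1})/d_{i+1}):
  m_1 = 1*41 - 0 = 41, d_1 = (1712 - 41^2)/1 = 31/1 = 31, a_1 = floor((41 + 41)/31) = 2.
  m_2 = 31*2 - 41 = 21, d_2 = (1712 - 21^2)/31 = 1271/31 = 41, a_2 = floor((41 + 21)/41) = 1.
  m_3 = 41*1 - 21 = 20, d_3 = (1712 - 20^2)/41 = 1312/41 = 32, a_3 = floor((41 + 20)/32) = 1.
  m_4 = 32*1 - 20 = 12, d_4 = (1712 - 12^2)/32 = 1568/32 = 49, a_4 = floor((41 + 12)/49) = 1.
  m_5 = 49*1 - 12 = 37, d_5 = (1712 - 37^2)/49 = 343/49 = 7, a_5 = floor((41 + 37)/7) = 11.
  m_6 = 7*11 - 37 = 40, d_6 = (1712 - 40^2)/7 = 112/7 = 16, a_6 = floor((41 + 40)/16) = 5.
  m_7 = 16*5 - 40 = 40, d_7 = (1712 - 40^2)/16 = 112/16 = 7, a_7 = floor((41 + 40)/7) = 11.
  m_8 = 7*11 - 40 = 37, d_8 = (1712 - 37^2)/7 = 343/7 = 49, a_8 = floor((41 + 37)/49) = 1.
  m_9 = 49*1 - 37 = 12, d_9 = (1712 - 12^2)/49 = 1568/49 = 32, a_9 = floor((41 + 12)/32) = 1.
  m_10 = 32*1 - 12 = 20, d_10 = (1712 - 20^2)/32 = 1312/32 = 41, a_10 = floor((41 + 20)/41) = 1.
  m_11 = 41*1 - 20 = 21, d_11 = (1712 - 21^2)/41 = 1271/41 = 31, a_11 = floor((41 + 21)/31) = 2.
  m_12 = 31*2 - 21 = 41, d_12 = (1712 - 41^2)/31 = 31/31 = 1, a_12 = floor((41 + 41)/1) = 82.
  m_13 = 1*82 - 41 = 41, d_13 = (1712 - 41^2)/1 = 31/1 = 31: (m_13, d_13) = (m_1, d_1) = (41, 31), so from here the quotients repeat a_1, ..., a_12; the period length is 12.
So sqrt(1712) = [41; (2, 1, 1, 1, 11, 5, 11, 1, 1, 1, 2, 82)] with period length k = 12.
k is even, so the fundamental solution of x^2 - 1712y^2 = 1 is (p_{k-1}, q_{k-1}) = (p_11, q_11); compute convergents through index 11.
Convergents (p_i = a_i*p_{i-1} + p_{i-2}, q_i = a_i*q_{i-1} + q_{i-2} with p_{-2}=0, p_{-1}=1, q_{-2}=1, q_{-1}=0):
  i=0: a_0=41, p_0 = 41*1 + 0 = 41, q_0 = 41*0 + 1 = 1.
  i=1: a_1=2, p_1 = 2*41 + 1 = 83, q_1 = 2*1 + 0 = 2.
  i=2: a_2=1, p_2 = 1*83 + 41 = 124, q_2 = 1*2 + 1 = 3.
  i=3: a_3=1, p_3 = 1*124 + 83 = 207, q_3 = 1*3 + 2 = 5.
  i=4: a_4=1, p_4 = 1*207 + 124 = 331, q_4 = 1*5 + 3 = 8.
  i=5: a_5=11, p_5 = 11*331 + 207 = 3848, q_5 = 11*8 + 5 = 93.
  i=6: a_6=5, p_6 = 5*3848 + 331 = 19571, q_6 = 5*93 + 8 = 473.
  i=7: a_7=11, p_7 = 11*19571 + 3848 = 219129, q_7 = 11*473 + 93 = 5296.
  i=8: a_8=1, p_8 = 1*219129 + 19571 = 238700, q_8 = 1*5296 + 473 = 5769.
  i=9: a_9=1, p_9 = 1*238700 + 219129 = 457829, q_9 = 1*5769 + 5296 = 11065.
  i=10: a_10=1, p_10 = 1*457829 + 238700 = 696529, q_10 = 1*11065 + 5769 = 16834.
  i=11: a_11=2, p_11 = 2*696529 + 457829 = 1850887, q_11 = 2*16834 + 11065 = 44733.
Check: 1850887^2 - 1712*44733^2 = 3425782686769 - 3425782686768 = 1, so (x, y) = (1850887, 44733) solves the equation, and by the theorem it is the least positive solution.

(x, y) = (1850887, 44733)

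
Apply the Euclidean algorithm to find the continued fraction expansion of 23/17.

[1; 2, 1, 5]

Run the Euclidean algorithm on 23 and 17; the successive quotients are the partial quotients a_0, a_1, ... (each step inverts the fractional part left over by the previous one):
  23 = 1*17 + 6, so a_0 = 1.
  17 = 2*6 + 5, so a_1 = 2.
  6 = 1*5 + 1, so a_2 = 1.
  5 = 5*1 + 0, so a_3 = 5.
The remainder reaches 0 after 4 divisions, so the expansion has 4 partial quotients, read off in order.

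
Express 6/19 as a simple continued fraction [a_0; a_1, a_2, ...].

[0; 3, 6]

Run the Euclidean algorithm on 6 and 19; the successive quotients are the partial quotients a_0, a_1, ... (each step inverts the fractional part left over by the previous one):
  6 = 0*19 + 6, so a_0 = 0.
  19 = 3*6 + 1, so a_1 = 3.
  6 = 6*1 + 0, so a_2 = 6.
The remainder reaches 0 after 3 divisions, so the expansion has 3 partial quotients, read off in order.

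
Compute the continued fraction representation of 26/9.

[2; 1, 8]

Run the Euclidean algorithm on 26 and 9; the successive quotients are the partial quotients a_0, a_1, ... (each step inverts the fractional part left over by the previous one):
  26 = 2*9 + 8, so a_0 = 2.
  9 = 1*8 + 1, so a_1 = 1.
  8 = 8*1 + 0, so a_2 = 8.
The remainder reaches 0 after 3 divisions, so the expansion has 3 partial quotients, read off in order.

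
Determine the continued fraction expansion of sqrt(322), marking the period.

[17; (1, 16, 1, 34)]

Write x_i = (sqrt(322) + m_i)/d_i with (m_0, d_0) = (0, 1). a_0 = floor(sqrt(322)) = 17, since 17^2 = 289 <= 322 < 324 = 18^2.
Iterate m_{i+1} = d_i*a_i - m_i, d_{i+1} = (322 - m_{i+1}^2)/d_i, a_{i+1} = floor((a_0 + m_{i+1})/d_{i+1}):
  m_1 = 1*17 - 0 = 17, d_1 = (322 - 17^2)/1 = 33/1 = 33, a_1 = floor((17 + 17)/33) = 1.
  m_2 = 33*1 - 17 = 16, d_2 = (322 - 16^2)/33 = 66/33 = 2, a_2 = floor((17 + 16)/2) = 16.
  m_3 = 2*16 - 16 = 16, d_3 = (322 - 16^2)/2 = 66/2 = 33, a_3 = floor((17 + 16)/33) = 1.
  m_4 = 33*1 - 16 = 17, d_4 = (322 - 17^2)/33 = 33/33 = 1, a_4 = floor((17 + 17)/1) = 34.
  m_5 = 1*34 - 17 = 17, d_5 = (322 - 17^2)/1 = 33/1 = 33: (m_5, d_5) = (m_1, d_1) = (17, 33), so from here the quotients repeat a_1, ..., a_4; the period length is 4.
Hence the expansion of sqrt(322) is a_0 = 17 followed by the repeating block 1, 16, 1, 34 (period 4).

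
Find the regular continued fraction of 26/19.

[1; 2, 1, 2, 2]

Run the Euclidean algorithm on 26 and 19; the successive quotients are the partial quotients a_0, a_1, ... (each step inverts the fractional part left over by the previous one):
  26 = 1*19 + 7, so a_0 = 1.
  19 = 2*7 + 5, so a_1 = 2.
  7 = 1*5 + 2, so a_2 = 1.
  5 = 2*2 + 1, so a_3 = 2.
  2 = 2*1 + 0, so a_4 = 2.
The remainder reaches 0 after 5 divisions, so the expansion has 5 partial quotients, read off in order.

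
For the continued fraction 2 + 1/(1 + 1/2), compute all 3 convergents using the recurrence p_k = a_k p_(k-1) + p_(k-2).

Using the convergent recurrence p_i = a_i*p_{i-1} + p_{i-2}, q_i = a_i*q_{i-1} + q_{i-2} with p_{-2}=0, p_{-1}=1, q_{-2}=1, q_{-1}=0:
  i=0: a_0=2, p_0 = 2*1 + 0 = 2, q_0 = 2*0 + 1 = 1.
  i=1: a_1=1, p_1 = 1*2 + 1 = 3, q_1 = 1*1 + 0 = 1.
  i=2: a_2=2, p_2 = 2*3 + 2 = 8, q_2 = 2*1 + 1 = 3.

2/1, 3/1, 8/3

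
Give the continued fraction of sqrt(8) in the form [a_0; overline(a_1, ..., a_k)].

[2; overline(1, 4)]

Write x_i = (sqrt(8) + m_i)/d_i with (m_0, d_0) = (0, 1). a_0 = floor(sqrt(8)) = 2, since 2^2 = 4 <= 8 < 9 = 3^2.
Iterate m_{i+1} = d_i*a_i - m_i, d_{i+1} = (8 - m_{i+1}^2)/d_i, a_{i+1} = floor((a_0 + m_{i+1})/d_{i+1}):
  m_1 = 1*2 - 0 = 2, d_1 = (8 - 2^2)/1 = 4/1 = 4, a_1 = floor((2 + 2)/4) = 1.
  m_2 = 4*1 - 2 = 2, d_2 = (8 - 2^2)/4 = 4/4 = 1, a_2 = floor((2 + 2)/1) = 4.
  m_3 = 1*4 - 2 = 2, d_3 = (8 - 2^2)/1 = 4/1 = 4: (m_3, d_3) = (m_1, d_1) = (2, 4), so from here the quotients repeat a_1, a_2; the period length is 2.
Hence the expansion of sqrt(8) is a_0 = 2 followed by the repeating block 1, 4 (period 2).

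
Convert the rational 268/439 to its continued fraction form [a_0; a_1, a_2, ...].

Run the Euclidean algorithm on 268 and 439; the successive quotients are the partial quotients a_0, a_1, ... (each step inverts the fractional part left over by the previous one):
  268 = 0*439 + 268, so a_0 = 0.
  439 = 1*268 + 171, so a_1 = 1.
  268 = 1*171 + 97, so a_2 = 1.
  171 = 1*97 + 74, so a_3 = 1.
  97 = 1*74 + 23, so a_4 = 1.
  74 = 3*23 + 5, so a_5 = 3.
  23 = 4*5 + 3, so a_6 = 4.
  5 = 1*3 + 2, so a_7 = 1.
  3 = 1*2 + 1, so a_8 = 1.
  2 = 2*1 + 0, so a_9 = 2.
The remainder reaches 0 after 10 divisions, so the expansion has 10 partial quotients, read off in order.

[0; 1, 1, 1, 1, 3, 4, 1, 1, 2]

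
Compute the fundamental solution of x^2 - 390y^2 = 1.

(x, y) = (79, 4)

First expand sqrt(390) as a continued fraction. With x_i = (sqrt(390) + m_i)/d_i and (m_0, d_0) = (0, 1): a_0 = floor(sqrt(390)) = 19, since 19^2 = 361 <= 390 < 400 = 20^2.
Iterate m_{i+1} = d_i*a_i - m_i, d_{i+1} = (390 - m_{i+1}^2)/d_i, a_{i+1} = floor((a_0 + m_{i+1})/d_{i+1}):
  m_1 = 1*19 - 0 = 19, d_1 = (390 - 19^2)/1 = 29/1 = 29, a_1 = floor((19 + 19)/29) = 1.
  m_2 = 29*1 - 19 = 10, d_2 = (390 - 10^2)/29 = 290/29 = 10, a_2 = floor((19 + 10)/10) = 2.
  m_3 = 10*2 - 10 = 10, d_3 = (390 - 10^2)/10 = 290/10 = 29, a_3 = floor((19 + 10)/29) = 1.
  m_4 = 29*1 - 10 = 19, d_4 = (390 - 19^2)/29 = 29/29 = 1, a_4 = floor((19 + 19)/1) = 38.
  m_5 = 1*38 - 19 = 19, d_5 = (390 - 19^2)/1 = 29/1 = 29: (m_5, d_5) = (m_1, d_1) = (19, 29), so from here the quotients repeat a_1, ..., a_4; the period length is 4.
So sqrt(390) = [19; (1, 2, 1, 38)] with period length k = 4.
k is even, so the fundamental solution of x^2 - 390y^2 = 1 is (p_{k-1}, q_{k-1}) = (p_3, q_3); compute convergents through index 3.
Convergents (p_i = a_i*p_{i-1} + p_{i-2}, q_i = a_i*q_{i-1} + q_{i-2} with p_{-2}=0, p_{-1}=1, q_{-2}=1, q_{-1}=0):
  i=0: a_0=19, p_0 = 19*1 + 0 = 19, q_0 = 19*0 + 1 = 1.
  i=1: a_1=1, p_1 = 1*19 + 1 = 20, q_1 = 1*1 + 0 = 1.
  i=2: a_2=2, p_2 = 2*20 + 19 = 59, q_2 = 2*1 + 1 = 3.
  i=3: a_3=1, p_3 = 1*59 + 20 = 79, q_3 = 1*3 + 1 = 4.
Check: 79^2 - 390*4^2 = 6241 - 6240 = 1, so (x, y) = (79, 4) solves the equation, and by the theorem it is the least positive solution.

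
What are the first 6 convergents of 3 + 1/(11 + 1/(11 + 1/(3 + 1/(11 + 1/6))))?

3/1, 34/11, 377/122, 1165/377, 13192/4269, 80317/25991

Using the convergent recurrence p_i = a_i*p_{i-1} + p_{i-2}, q_i = a_i*q_{i-1} + q_{i-2} with p_{-2}=0, p_{-1}=1, q_{-2}=1, q_{-1}=0:
  i=0: a_0=3, p_0 = 3*1 + 0 = 3, q_0 = 3*0 + 1 = 1.
  i=1: a_1=11, p_1 = 11*3 + 1 = 34, q_1 = 11*1 + 0 = 11.
  i=2: a_2=11, p_2 = 11*34 + 3 = 377, q_2 = 11*11 + 1 = 122.
  i=3: a_3=3, p_3 = 3*377 + 34 = 1165, q_3 = 3*122 + 11 = 377.
  i=4: a_4=11, p_4 = 11*1165 + 377 = 13192, q_4 = 11*377 + 122 = 4269.
  i=5: a_5=6, p_5 = 6*13192 + 1165 = 80317, q_5 = 6*4269 + 377 = 25991.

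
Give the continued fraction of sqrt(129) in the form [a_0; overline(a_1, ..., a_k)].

[11; overline(2, 1, 3, 1, 6, 1, 3, 1, 2, 22)]

Write x_i = (sqrt(129) + m_i)/d_i with (m_0, d_0) = (0, 1). a_0 = floor(sqrt(129)) = 11, since 11^2 = 121 <= 129 < 144 = 12^2.
Iterate m_{i+1} = d_i*a_i - m_i, d_{i+1} = (129 - m_{i+1}^2)/d_i, a_{i+1} = floor((a_0 + m_{i+1})/d_{i+1}):
  m_1 = 1*11 - 0 = 11, d_1 = (129 - 11^2)/1 = 8/1 = 8, a_1 = floor((11 + 11)/8) = 2.
  m_2 = 8*2 - 11 = 5, d_2 = (129 - 5^2)/8 = 104/8 = 13, a_2 = floor((11 + 5)/13) = 1.
  m_3 = 13*1 - 5 = 8, d_3 = (129 - 8^2)/13 = 65/13 = 5, a_3 = floor((11 + 8)/5) = 3.
  m_4 = 5*3 - 8 = 7, d_4 = (129 - 7^2)/5 = 80/5 = 16, a_4 = floor((11 + 7)/16) = 1.
  m_5 = 16*1 - 7 = 9, d_5 = (129 - 9^2)/16 = 48/16 = 3, a_5 = floor((11 + 9)/3) = 6.
  m_6 = 3*6 - 9 = 9, d_6 = (129 - 9^2)/3 = 48/3 = 16, a_6 = floor((11 + 9)/16) = 1.
  m_7 = 16*1 - 9 = 7, d_7 = (129 - 7^2)/16 = 80/16 = 5, a_7 = floor((11 + 7)/5) = 3.
  m_8 = 5*3 - 7 = 8, d_8 = (129 - 8^2)/5 = 65/5 = 13, a_8 = floor((11 + 8)/13) = 1.
  m_9 = 13*1 - 8 = 5, d_9 = (129 - 5^2)/13 = 104/13 = 8, a_9 = floor((11 + 5)/8) = 2.
  m_10 = 8*2 - 5 = 11, d_10 = (129 - 11^2)/8 = 8/8 = 1, a_10 = floor((11 + 11)/1) = 22.
  m_11 = 1*22 - 11 = 11, d_11 = (129 - 11^2)/1 = 8/1 = 8: (m_11, d_11) = (m_1, d_1) = (11, 8), so from here the quotients repeat a_1, ..., a_10; the period length is 10.
Hence the expansion of sqrt(129) is a_0 = 11 followed by the repeating block 2, 1, 3, 1, 6, 1, 3, 1, 2, 22 (period 10).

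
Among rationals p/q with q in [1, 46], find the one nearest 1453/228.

Expand x = 1453/228 as a continued fraction with the Euclidean algorithm:
  1453 = 6*228 + 85, so a_0 = 6.
  228 = 2*85 + 58, so a_1 = 2.
  85 = 1*58 + 27, so a_2 = 1.
  58 = 2*27 + 4, so a_3 = 2.
  27 = 6*4 + 3, so a_4 = 6.
  4 = 1*3 + 1, so a_5 = 1.
  3 = 3*1 + 0, so a_6 = 3.
so x = [6; 2, 1, 2, 6, 1, 3].
Convergents (p_i = a_i*p_{i-1} + p_{i-2}, q_i = a_i*q_{i-1} + q_{i-2} with p_{-2}=0, p_{-1}=1, q_{-2}=1, q_{-1}=0), until the denominator exceeds 46:
  i=0: a_0=6, p_0 = 6*1 + 0 = 6, q_0 = 6*0 + 1 = 1.
  i=1: a_1=2, p_1 = 2*6 + 1 = 13, q_1 = 2*1 + 0 = 2.
  i=2: a_2=1, p_2 = 1*13 + 6 = 19, q_2 = 1*2 + 1 = 3.
  i=3: a_3=2, p_3 = 2*19 + 13 = 51, q_3 = 2*3 + 2 = 8.
  i=4: a_4=6, p_4 = 6*51 + 19 = 325, q_4 = 6*8 + 3 = 51.
q_4 = 51 > 46, so the last convergent with denominator <= 46 is p_3/q_3 = 51/8.
The closest fraction with denominator <= 46 is either p_3/q_3 or the intermediate fraction (k*p_3 + p_2)/(k*q_3 + q_2) with the largest k >= 1 whose denominator stays <= 46; these approach x as k grows, and every other convergent or intermediate fraction in range is farther away.
Largest k: floor((46 - q_2)/q_3) = floor((46 - 3)/8) = 5.
That gives (5*51 + 19)/(5*8 + 3) = 274/43.
Compare the errors: |x - 51/8| = |1453*8 - 51*228|/(228*8) = 4/1824, and |x - 274/43| = |1453*43 - 274*228|/(228*43) = 7/9804.
Cross-multiplying, 7*1824 = 12768 < 39216 = 4*9804, so 7/9804 is smaller: the intermediate fraction 274/43 is closer to x than 51/8.

274/43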